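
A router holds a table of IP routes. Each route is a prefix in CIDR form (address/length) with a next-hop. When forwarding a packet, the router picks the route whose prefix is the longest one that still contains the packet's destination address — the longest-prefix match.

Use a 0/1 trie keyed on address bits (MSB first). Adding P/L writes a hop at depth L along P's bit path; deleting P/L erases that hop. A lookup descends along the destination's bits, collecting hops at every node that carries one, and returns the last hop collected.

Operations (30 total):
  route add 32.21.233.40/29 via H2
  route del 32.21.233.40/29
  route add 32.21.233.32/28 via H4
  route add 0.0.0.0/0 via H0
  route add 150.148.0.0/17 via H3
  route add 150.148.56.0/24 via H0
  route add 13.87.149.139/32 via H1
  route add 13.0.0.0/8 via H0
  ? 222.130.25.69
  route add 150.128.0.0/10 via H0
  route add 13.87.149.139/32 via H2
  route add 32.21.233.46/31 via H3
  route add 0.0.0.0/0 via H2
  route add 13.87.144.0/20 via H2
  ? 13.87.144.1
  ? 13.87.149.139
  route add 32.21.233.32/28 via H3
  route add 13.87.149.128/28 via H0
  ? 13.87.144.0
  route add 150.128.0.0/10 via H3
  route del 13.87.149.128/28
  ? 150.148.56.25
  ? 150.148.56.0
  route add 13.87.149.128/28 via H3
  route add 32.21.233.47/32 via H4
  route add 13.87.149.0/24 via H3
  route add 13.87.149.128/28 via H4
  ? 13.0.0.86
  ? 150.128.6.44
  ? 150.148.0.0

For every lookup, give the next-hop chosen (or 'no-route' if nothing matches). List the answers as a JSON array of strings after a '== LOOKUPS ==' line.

Trace:
  + 32.21.233.40/29 (H2) depth=29
  - 32.21.233.40/29 clear@29
  + 32.21.233.32/28 (H4) depth=28
  + 0.0.0.0/0 (H0) depth=0
  + 150.148.0.0/17 (H3) depth=17
  + 150.148.56.0/24 (H0) depth=24
  + 13.87.149.139/32 (H1) depth=32
  + 13.0.0.0/8 (H0) depth=8
  Q 222.130.25.69: descend 1 ; hops seen [H0] ; pick H0
  + 150.128.0.0/10 (H0) depth=10
  + 13.87.149.139/32 (H2) depth=32
  + 32.21.233.46/31 (H3) depth=31
  + 0.0.0.0/0 (H2) depth=0
  + 13.87.144.0/20 (H2) depth=20
  Q 13.87.144.1: descend 000011010101011110010 ; hops seen [H2,H0,H2] ; pick H2
  Q 13.87.149.139: descend 00001101010101111001010110001011 ; hops seen [H2,H0,H2,H2] ; pick H2
  + 32.21.233.32/28 (H3) depth=28
  + 13.87.149.128/28 (H0) depth=28
  Q 13.87.144.0: descend 000011010101011110010 ; hops seen [H2,H0,H2] ; pick H2
  + 150.128.0.0/10 (H3) depth=10
  - 13.87.149.128/28 clear@28
  Q 150.148.56.25: descend 100101101001010000111000 ; hops seen [H2,H3,H3,H0] ; pick H0
  Q 150.148.56.0: descend 100101101001010000111000 ; hops seen [H2,H3,H3,H0] ; pick H0
  + 13.87.149.128/28 (H3) depth=28
  + 32.21.233.47/32 (H4) depth=32
  + 13.87.149.0/24 (H3) depth=24
  + 13.87.149.128/28 (H4) depth=28
  Q 13.0.0.86: descend 000011010 ; hops seen [H2,H0] ; pick H0
  Q 150.128.6.44: descend 10010110100 ; hops seen [H2,H3] ; pick H3
  Q 150.148.0.0: descend 100101101001010000 ; hops seen [H2,H3,H3] ; pick H3

== LOOKUPS ==
["H0","H2","H2","H2","H0","H0","H0","H3","H3"]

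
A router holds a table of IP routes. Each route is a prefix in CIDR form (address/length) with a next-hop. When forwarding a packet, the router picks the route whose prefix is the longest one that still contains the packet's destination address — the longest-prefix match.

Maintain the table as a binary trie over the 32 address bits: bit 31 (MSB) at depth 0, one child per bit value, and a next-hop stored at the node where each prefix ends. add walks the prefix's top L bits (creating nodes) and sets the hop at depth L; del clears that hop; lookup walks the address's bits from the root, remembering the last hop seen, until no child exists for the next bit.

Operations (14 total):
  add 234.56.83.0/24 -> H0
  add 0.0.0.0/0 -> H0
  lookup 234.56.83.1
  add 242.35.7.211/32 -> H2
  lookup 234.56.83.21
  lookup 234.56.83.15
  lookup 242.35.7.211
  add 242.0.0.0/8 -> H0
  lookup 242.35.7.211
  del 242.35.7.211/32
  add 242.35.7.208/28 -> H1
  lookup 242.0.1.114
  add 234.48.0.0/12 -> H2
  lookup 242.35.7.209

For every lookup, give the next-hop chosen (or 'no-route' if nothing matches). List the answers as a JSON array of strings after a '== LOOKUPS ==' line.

Process each operation:
  + 234.56.83.0/24 (H0) depth=24
  + 0.0.0.0/0 (H0) depth=0
  ? 234.56.83.1  path d0:H0→d1:-→d2:-→d3:-→d4:-→d5:-→d6:-→d7:-→d8:-→d9:-→d10:-→d11:-→d12:-→d13:-→d14:-→d15:-→d16:-→d17:-→d18:-→d19:-→d20:-→d21:-→d22:-→d23:-→d24:H0  best=H0
  + 242.35.7.211/32 (H2) depth=32
  ? 234.56.83.21  path d0:H0→d1:-→d2:-→d3:-→d4:-→d5:-→d6:-→d7:-→d8:-→d9:-→d10:-→d11:-→d12:-→d13:-→d14:-→d15:-→d16:-→d17:-→d18:-→d19:-→d20:-→d21:-→d22:-→d23:-→d24:H0  best=H0
  ? 234.56.83.15  path d0:H0→d1:-→d2:-→d3:-→d4:-→d5:-→d6:-→d7:-→d8:-→d9:-→d10:-→d11:-→d12:-→d13:-→d14:-→d15:-→d16:-→d17:-→d18:-→d19:-→d20:-→d21:-→d22:-→d23:-→d24:H0  best=H0
  ? 242.35.7.211  path d0:H0→d1:-→d2:-→d3:-→d4:-→d5:-→d6:-→d7:-→d8:-→d9:-→d10:-→d11:-→d12:-→d13:-→d14:-→d15:-→d16:-→d17:-→d18:-→d19:-→d20:-→d21:-→d22:-→d23:-→d24:-→d25:-→d26:-→d27:-→d28:-→d29:-→d30:-→d31:-→d32:H2  best=H2
  + 242.0.0.0/8 (H0) depth=8
  ? 242.35.7.211  path d0:H0→d1:-→d2:-→d3:-→d4:-→d5:-→d6:-→d7:-→d8:H0→d9:-→d10:-→d11:-→d12:-→d13:-→d14:-→d15:-→d16:-→d17:-→d18:-→d19:-→d20:-→d21:-→d22:-→d23:-→d24:-→d25:-→d26:-→d27:-→d28:-→d29:-→d30:-→d31:-→d32:H2  best=H2
  del 242.35.7.211/32 (clear depth 32)
  + 242.35.7.208/28 (H1) depth=28
  ? 242.0.1.114  path d0:H0→d1:-→d2:-→d3:-→d4:-→d5:-→d6:-→d7:-→d8:H0→d9:-→d10:-  best=H0
  + 234.48.0.0/12 (H2) depth=12
  ? 242.35.7.209  path d0:H0→d1:-→d2:-→d3:-→d4:-→d5:-→d6:-→d7:-→d8:H0→d9:-→d10:-→d11:-→d12:-→d13:-→d14:-→d15:-→d16:-→d17:-→d18:-→d19:-→d20:-→d21:-→d22:-→d23:-→d24:-→d25:-→d26:-→d27:-→d28:H1→d29:-→d30:-  best=H1

== LOOKUPS ==
["H0","H0","H0","H2","H2","H0","H1"]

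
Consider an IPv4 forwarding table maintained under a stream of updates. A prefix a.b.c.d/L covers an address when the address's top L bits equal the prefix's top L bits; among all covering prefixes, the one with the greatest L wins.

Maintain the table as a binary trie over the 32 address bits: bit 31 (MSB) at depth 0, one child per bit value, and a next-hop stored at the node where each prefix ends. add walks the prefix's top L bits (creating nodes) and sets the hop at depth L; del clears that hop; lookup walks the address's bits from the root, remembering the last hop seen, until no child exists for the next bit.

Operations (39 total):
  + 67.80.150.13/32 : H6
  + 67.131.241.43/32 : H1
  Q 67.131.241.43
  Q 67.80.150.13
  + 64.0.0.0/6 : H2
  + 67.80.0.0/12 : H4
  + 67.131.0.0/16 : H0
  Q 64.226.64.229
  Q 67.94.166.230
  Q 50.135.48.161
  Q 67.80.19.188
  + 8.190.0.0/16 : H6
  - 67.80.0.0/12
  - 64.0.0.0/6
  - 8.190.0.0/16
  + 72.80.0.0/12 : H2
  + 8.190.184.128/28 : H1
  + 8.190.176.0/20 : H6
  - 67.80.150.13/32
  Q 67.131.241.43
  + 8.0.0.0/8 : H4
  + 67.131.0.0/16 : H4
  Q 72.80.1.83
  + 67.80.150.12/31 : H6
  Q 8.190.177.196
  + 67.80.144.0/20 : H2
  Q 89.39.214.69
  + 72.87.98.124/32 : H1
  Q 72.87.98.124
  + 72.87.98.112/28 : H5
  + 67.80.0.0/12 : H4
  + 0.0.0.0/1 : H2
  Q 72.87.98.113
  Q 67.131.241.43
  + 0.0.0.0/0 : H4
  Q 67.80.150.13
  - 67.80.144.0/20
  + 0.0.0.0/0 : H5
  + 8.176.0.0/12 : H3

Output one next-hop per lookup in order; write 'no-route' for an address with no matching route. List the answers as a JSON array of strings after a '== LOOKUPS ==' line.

Process each operation:
  + 67.80.150.13/32 (H6) depth=32
  + 67.131.241.43/32 (H1) depth=32
  ? 67.131.241.43  path d0:-→d1:-→d2:-→d3:-→d4:-→d5:-→d6:-→d7:-→d8:-→d9:-→d10:-→d11:-→d12:-→d13:-→d14:-→d15:-→d16:-→d17:-→d18:-→d19:-→d20:-→d21:-→d22:-→d23:-→d24:-→d25:-→d26:-→d27:-→d28:-→d29:-→d30:-→d31:-→d32:H1  best=H1
  ? 67.80.150.13  path d0:-→d1:-→d2:-→d3:-→d4:-→d5:-→d6:-→d7:-→d8:-→d9:-→d10:-→d11:-→d12:-→d13:-→d14:-→d15:-→d16:-→d17:-→d18:-→d19:-→d20:-→d21:-→d22:-→d23:-→d24:-→d25:-→d26:-→d27:-→d28:-→d29:-→d30:-→d31:-→d32:H6  best=H6
  + 64.0.0.0/6 (H2) depth=6
  + 67.80.0.0/12 (H4) depth=12
  + 67.131.0.0/16 (H0) depth=16
  ? 64.226.64.229  path d0:-→d1:-→d2:-→d3:-→d4:-→d5:-→d6:H2  best=H2
  ? 67.94.166.230  path d0:-→d1:-→d2:-→d3:-→d4:-→d5:-→d6:H2→d7:-→d8:-→d9:-→d10:-→d11:-→d12:H4  best=H4
  ? 50.135.48.161  path d0:-→d1:-  best=no-route
  ? 67.80.19.188  path d0:-→d1:-→d2:-→d3:-→d4:-→d5:-→d6:H2→d7:-→d8:-→d9:-→d10:-→d11:-→d12:H4→d13:-→d14:-→d15:-→d16:-  best=H4
  + 8.190.0.0/16 (H6) depth=16
  - 67.80.0.0/12 clear@12
  - 64.0.0.0/6 clear@6
  - 8.190.0.0/16 clear@16
  + 72.80.0.0/12 (H2) depth=12
  + 8.190.184.128/28 (H1) depth=28
  + 8.190.176.0/20 (H6) depth=20
  - 67.80.150.13/32 clear@32
  ? 67.131.241.43  path d0:-→d1:-→d2:-→d3:-→d4:-→d5:-→d6:-→d7:-→d8:-→d9:-→d10:-→d11:-→d12:-→d13:-→d14:-→d15:-→d16:H0→d17:-→d18:-→d19:-→d20:-→d21:-→d22:-→d23:-→d24:-→d25:-→d26:-→d27:-→d28:-→d29:-→d30:-→d31:-→d32:H1  best=H1
  + 8.0.0.0/8 (H4) depth=8
  + 67.131.0.0/16 (H4) depth=16
  ? 72.80.1.83  path d0:-→d1:-→d2:-→d3:-→d4:-→d5:-→d6:-→d7:-→d8:-→d9:-→d10:-→d11:-→d12:H2  best=H2
  + 67.80.150.12/31 (H6) depth=31
  ? 8.190.177.196  path d0:-→d1:-→d2:-→d3:-→d4:-→d5:-→d6:-→d7:-→d8:H4→d9:-→d10:-→d11:-→d12:-→d13:-→d14:-→d15:-→d16:-→d17:-→d18:-→d19:-→d20:H6  best=H6
  + 67.80.144.0/20 (H2) depth=20
  ? 89.39.214.69  path d0:-→d1:-→d2:-→d3:-  best=no-route
  + 72.87.98.124/32 (H1) depth=32
  ? 72.87.98.124  path d0:-→d1:-→d2:-→d3:-→d4:-→d5:-→d6:-→d7:-→d8:-→d9:-→d10:-→d11:-→d12:H2→d13:-→d14:-→d15:-→d16:-→d17:-→d18:-→d19:-→d20:-→d21:-→d22:-→d23:-→d24:-→d25:-→d26:-→d27:-→d28:-→d29:-→d30:-→d31:-→d32:H1  best=H1
  + 72.87.98.112/28 (H5) depth=28
  + 67.80.0.0/12 (H4) depth=12
  + 0.0.0.0/1 (H2) depth=1
  ? 72.87.98.113  path d0:-→d1:H2→d2:-→d3:-→d4:-→d5:-→d6:-→d7:-→d8:-→d9:-→d10:-→d11:-→d12:H2→d13:-→d14:-→d15:-→d16:-→d17:-→d18:-→d19:-→d20:-→d21:-→d22:-→d23:-→d24:-→d25:-→d26:-→d27:-→d28:H5  best=H5
  ? 67.131.241.43  path d0:-→d1:H2→d2:-→d3:-→d4:-→d5:-→d6:-→d7:-→d8:-→d9:-→d10:-→d11:-→d12:-→d13:-→d14:-→d15:-→d16:H4→d17:-→d18:-→d19:-→d20:-→d21:-→d22:-→d23:-→d24:-→d25:-→d26:-→d27:-→d28:-→d29:-→d30:-→d31:-→d32:H1  best=H1
  + 0.0.0.0/0 (H4) depth=0
  ? 67.80.150.13  path d0:H4→d1:H2→d2:-→d3:-→d4:-→d5:-→d6:-→d7:-→d8:-→d9:-→d10:-→d11:-→d12:H4→d13:-→d14:-→d15:-→d16:-→d17:-→d18:-→d19:-→d20:H2→d21:-→d22:-→d23:-→d24:-→d25:-→d26:-→d27:-→d28:-→d29:-→d30:-→d31:H6→d32:-  best=H6
  - 67.80.144.0/20 clear@20
  + 0.0.0.0/0 (H5) depth=0
  + 8.176.0.0/12 (H3) depth=12

== LOOKUPS ==
["H1","H6","H2","H4","no-route","H4","H1","H2","H6","no-route","H1","H5","H1","H6"]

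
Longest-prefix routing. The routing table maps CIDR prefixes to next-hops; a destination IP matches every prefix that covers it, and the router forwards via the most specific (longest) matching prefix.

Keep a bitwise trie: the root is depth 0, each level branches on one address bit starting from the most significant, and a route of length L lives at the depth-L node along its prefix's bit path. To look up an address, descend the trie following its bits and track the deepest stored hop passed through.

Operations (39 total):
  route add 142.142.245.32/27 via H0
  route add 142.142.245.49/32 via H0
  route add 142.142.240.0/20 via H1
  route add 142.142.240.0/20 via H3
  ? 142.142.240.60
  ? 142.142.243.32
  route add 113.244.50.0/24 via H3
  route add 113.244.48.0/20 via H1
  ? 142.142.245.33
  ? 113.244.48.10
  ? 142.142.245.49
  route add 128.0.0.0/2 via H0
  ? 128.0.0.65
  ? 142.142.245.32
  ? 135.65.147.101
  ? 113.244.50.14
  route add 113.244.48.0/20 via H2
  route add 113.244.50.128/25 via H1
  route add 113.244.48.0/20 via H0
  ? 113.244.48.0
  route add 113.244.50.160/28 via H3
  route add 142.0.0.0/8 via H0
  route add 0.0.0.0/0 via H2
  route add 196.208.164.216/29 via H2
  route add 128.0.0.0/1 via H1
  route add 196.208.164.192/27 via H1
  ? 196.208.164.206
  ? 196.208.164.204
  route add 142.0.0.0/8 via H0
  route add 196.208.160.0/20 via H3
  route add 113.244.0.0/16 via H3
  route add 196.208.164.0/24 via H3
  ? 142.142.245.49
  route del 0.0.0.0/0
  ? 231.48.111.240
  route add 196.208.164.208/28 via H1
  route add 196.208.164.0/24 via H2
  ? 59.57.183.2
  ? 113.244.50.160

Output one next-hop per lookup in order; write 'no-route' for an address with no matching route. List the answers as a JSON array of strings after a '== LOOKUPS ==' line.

Trace:
  add 142.142.245.32/27 -> H0 at depth 27
  add 142.142.245.49/32 -> H0 at depth 32
  add 142.142.240.0/20 -> H1 at depth 20
  add 142.142.240.0/20 -> H3 at depth 20
  ? 142.142.240.60  path d0:-→d1:-→d2:-→d3:-→d4:-→d5:-→d6:-→d7:-→d8:-→d9:-→d10:-→d11:-→d12:-→d13:-→d14:-→d15:-→d16:-→d17:-→d18:-→d19:-→d20:H3→d21:-  best=H3
  ? 142.142.243.32  path d0:-→d1:-→d2:-→d3:-→d4:-→d5:-→d6:-→d7:-→d8:-→d9:-→d10:-→d11:-→d12:-→d13:-→d14:-→d15:-→d16:-→d17:-→d18:-→d19:-→d20:H3→d21:-  best=H3
  add 113.244.50.0/24 -> H3 at depth 24
  add 113.244.48.0/20 -> H1 at depth 20
  ? 142.142.245.33  path d0:-→d1:-→d2:-→d3:-→d4:-→d5:-→d6:-→d7:-→d8:-→d9:-→d10:-→d11:-→d12:-→d13:-→d14:-→d15:-→d16:-→d17:-→d18:-→d19:-→d20:H3→d21:-→d22:-→d23:-→d24:-→d25:-→d26:-→d27:H0  best=H0
  ? 113.244.48.10  path d0:-→d1:-→d2:-→d3:-→d4:-→d5:-→d6:-→d7:-→d8:-→d9:-→d10:-→d11:-→d12:-→d13:-→d14:-→d15:-→d16:-→d17:-→d18:-→d19:-→d20:H1→d21:-→d22:-  best=H1
  ? 142.142.245.49  path d0:-→d1:-→d2:-→d3:-→d4:-→d5:-→d6:-→d7:-→d8:-→d9:-→d10:-→d11:-→d12:-→d13:-→d14:-→d15:-→d16:-→d17:-→d18:-→d19:-→d20:H3→d21:-→d22:-→d23:-→d24:-→d25:-→d26:-→d27:H0→d28:-→d29:-→d30:-→d31:-→d32:H0  best=H0
  add 128.0.0.0/2 -> H0 at depth 2
  ? 128.0.0.65  path d0:-→d1:-→d2:H0→d3:-→d4:-  best=H0
  ? 142.142.245.32  path d0:-→d1:-→d2:H0→d3:-→d4:-→d5:-→d6:-→d7:-→d8:-→d9:-→d10:-→d11:-→d12:-→d13:-→d14:-→d15:-→d16:-→d17:-→d18:-→d19:-→d20:H3→d21:-→d22:-→d23:-→d24:-→d25:-→d26:-→d27:H0  best=H0
  ? 135.65.147.101  path d0:-→d1:-→d2:H0→d3:-→d4:-  best=H0
  ? 113.244.50.14  path d0:-→d1:-→d2:-→d3:-→d4:-→d5:-→d6:-→d7:-→d8:-→d9:-→d10:-→d11:-→d12:-→d13:-→d14:-→d15:-→d16:-→d17:-→d18:-→d19:-→d20:H1→d21:-→d22:-→d23:-→d24:H3  best=H3
  add 113.244.48.0/20 -> H2 at depth 20
  add 113.244.50.128/25 -> H1 at depth 25
  add 113.244.48.0/20 -> H0 at depth 20
  ? 113.244.48.0  path d0:-→d1:-→d2:-→d3:-→d4:-→d5:-→d6:-→d7:-→d8:-→d9:-→d10:-→d11:-→d12:-→d13:-→d14:-→d15:-→d16:-→d17:-→d18:-→d19:-→d20:H0→d21:-→d22:-  best=H0
  add 113.244.50.160/28 -> H3 at depth 28
  add 142.0.0.0/8 -> H0 at depth 8
  add 0.0.0.0/0 -> H2 at depth 0
  add 196.208.164.216/29 -> H2 at depth 29
  add 128.0.0.0/1 -> H1 at depth 1
  add 196.208.164.192/27 -> H1 at depth 27
  ? 196.208.164.206  path d0:H2→d1:H1→d2:-→d3:-→d4:-→d5:-→d6:-→d7:-→d8:-→d9:-→d10:-→d11:-→d12:-→d13:-→d14:-→d15:-→d16:-→d17:-→d18:-→d19:-→d20:-→d21:-→d22:-→d23:-→d24:-→d25:-→d26:-→d27:H1  best=H1
  ? 196.208.164.204  path d0:H2→d1:H1→d2:-→d3:-→d4:-→d5:-→d6:-→d7:-→d8:-→d9:-→d10:-→d11:-→d12:-→d13:-→d14:-→d15:-→d16:-→d17:-→d18:-→d19:-→d20:-→d21:-→d22:-→d23:-→d24:-→d25:-→d26:-→d27:H1  best=H1
  add 142.0.0.0/8 -> H0 at depth 8
  add 196.208.160.0/20 -> H3 at depth 20
  add 113.244.0.0/16 -> H3 at depth 16
  add 196.208.164.0/24 -> H3 at depth 24
  ? 142.142.245.49  path d0:H2→d1:H1→d2:H0→d3:-→d4:-→d5:-→d6:-→d7:-→d8:H0→d9:-→d10:-→d11:-→d12:-→d13:-→d14:-→d15:-→d16:-→d17:-→d18:-→d19:-→d20:H3→d21:-→d22:-→d23:-→d24:-→d25:-→d26:-→d27:H0→d28:-→d29:-→d30:-→d31:-→d32:H0  best=H0
  - 0.0.0.0/0 clear@0
  ? 231.48.111.240  path d0:-→d1:H1→d2:-  best=H1
  add 196.208.164.208/28 -> H1 at depth 28
  add 196.208.164.0/24 -> H2 at depth 24
  ? 59.57.183.2  path d0:-→d1:-  best=no-route
  ? 113.244.50.160  path d0:-→d1:-→d2:-→d3:-→d4:-→d5:-→d6:-→d7:-→d8:-→d9:-→d10:-→d11:-→d12:-→d13:-→d14:-→d15:-→d16:H3→d17:-→d18:-→d19:-→d20:H0→d21:-→d22:-→d23:-→d24:H3→d25:H1→d26:-→d27:-→d28:H3  best=H3

== LOOKUPS ==
["H3","H3","H0","H1","H0","H0","H0","H0","H3","H0","H1","H1","H0","H1","no-route","H3"]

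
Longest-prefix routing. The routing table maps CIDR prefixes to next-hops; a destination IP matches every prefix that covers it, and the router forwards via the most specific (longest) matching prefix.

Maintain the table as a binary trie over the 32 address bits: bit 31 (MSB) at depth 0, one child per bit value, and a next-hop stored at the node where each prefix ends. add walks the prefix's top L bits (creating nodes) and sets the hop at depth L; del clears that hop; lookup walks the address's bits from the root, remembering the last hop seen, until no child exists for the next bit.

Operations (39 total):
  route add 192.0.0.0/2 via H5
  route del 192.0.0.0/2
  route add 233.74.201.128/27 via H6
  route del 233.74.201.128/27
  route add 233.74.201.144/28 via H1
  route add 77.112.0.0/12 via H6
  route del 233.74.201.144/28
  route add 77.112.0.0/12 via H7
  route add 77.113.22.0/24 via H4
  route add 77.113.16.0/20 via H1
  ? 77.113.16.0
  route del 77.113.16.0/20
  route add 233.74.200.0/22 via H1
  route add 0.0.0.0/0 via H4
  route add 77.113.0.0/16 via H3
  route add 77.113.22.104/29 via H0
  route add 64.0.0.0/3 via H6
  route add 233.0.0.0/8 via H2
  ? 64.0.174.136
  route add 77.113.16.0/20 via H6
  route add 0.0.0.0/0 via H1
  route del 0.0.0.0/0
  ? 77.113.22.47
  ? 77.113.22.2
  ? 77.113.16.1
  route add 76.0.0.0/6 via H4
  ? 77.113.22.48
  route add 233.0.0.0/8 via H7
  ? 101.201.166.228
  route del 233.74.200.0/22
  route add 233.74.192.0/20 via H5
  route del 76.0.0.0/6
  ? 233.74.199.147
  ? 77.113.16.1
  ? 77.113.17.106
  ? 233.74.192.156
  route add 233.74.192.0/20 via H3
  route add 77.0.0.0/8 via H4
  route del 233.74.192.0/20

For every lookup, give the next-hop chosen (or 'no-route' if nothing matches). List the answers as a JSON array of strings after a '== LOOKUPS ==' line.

Process each operation:
  + 192.0.0.0/2 (H5) depth=2
  - 192.0.0.0/2 clear@2
  + 233.74.201.128/27 (H6) depth=27
  - 233.74.201.128/27 clear@27
  + 233.74.201.144/28 (H1) depth=28
  + 77.112.0.0/12 (H6) depth=12
  - 233.74.201.144/28 clear@28
  + 77.112.0.0/12 (H7) depth=12
  + 77.113.22.0/24 (H4) depth=24
  + 77.113.16.0/20 (H1) depth=20
  lookup 77.113.16.0: bits 010011010111000100010 walk d0:-→d1:-→d2:-→d3:-→d4:-→d5:-→d6:-→d7:-→d8:-→d9:-→d10:-→d11:-→d12:H7→d13:-→d14:-→d15:-→d16:-→d17:-→d18:-→d19:-→d20:H1→d21:- -> H1
  - 77.113.16.0/20 clear@20
  + 233.74.200.0/22 (H1) depth=22
  + 0.0.0.0/0 (H4) depth=0
  + 77.113.0.0/16 (H3) depth=16
  + 77.113.22.104/29 (H0) depth=29
  + 64.0.0.0/3 (H6) depth=3
  + 233.0.0.0/8 (H2) depth=8
  lookup 64.0.174.136: bits 0100 walk d0:H4→d1:-→d2:-→d3:H6→d4:- -> H6
  + 77.113.16.0/20 (H6) depth=20
  + 0.0.0.0/0 (H1) depth=0
  - 0.0.0.0/0 clear@0
  lookup 77.113.22.47: bits 0100110101110001000101100 walk d0:-→d1:-→d2:-→d3:H6→d4:-→d5:-→d6:-→d7:-→d8:-→d9:-→d10:-→d11:-→d12:H7→d13:-→d14:-→d15:-→d16:H3→d17:-→d18:-→d19:-→d20:H6→d21:-→d22:-→d23:-→d24:H4→d25:- -> H4
  lookup 77.113.22.2: bits 0100110101110001000101100 walk d0:-→d1:-→d2:-→d3:H6→d4:-→d5:-→d6:-→d7:-→d8:-→d9:-→d10:-→d11:-→d12:H7→d13:-→d14:-→d15:-→d16:H3→d17:-→d18:-→d19:-→d20:H6→d21:-→d22:-→d23:-→d24:H4→d25:- -> H4
  lookup 77.113.16.1: bits 010011010111000100010 walk d0:-→d1:-→d2:-→d3:H6→d4:-→d5:-→d6:-→d7:-→d8:-→d9:-→d10:-→d11:-→d12:H7→d13:-→d14:-→d15:-→d16:H3→d17:-→d18:-→d19:-→d20:H6→d21:- -> H6
  + 76.0.0.0/6 (H4) depth=6
  lookup 77.113.22.48: bits 0100110101110001000101100 walk d0:-→d1:-→d2:-→d3:H6→d4:-→d5:-→d6:H4→d7:-→d8:-→d9:-→d10:-→d11:-→d12:H7→d13:-→d14:-→d15:-→d16:H3→d17:-→d18:-→d19:-→d20:H6→d21:-→d22:-→d23:-→d24:H4→d25:- -> H4
  + 233.0.0.0/8 (H7) depth=8
  lookup 101.201.166.228: bits 01 walk d0:-→d1:-→d2:- -> no-route
  - 233.74.200.0/22 clear@22
  + 233.74.192.0/20 (H5) depth=20
  - 76.0.0.0/6 clear@6
  lookup 233.74.199.147: bits 11101001010010101100 walk d0:-→d1:-→d2:-→d3:-→d4:-→d5:-→d6:-→d7:-→d8:H7→d9:-→d10:-→d11:-→d12:-→d13:-→d14:-→d15:-→d16:-→d17:-→d18:-→d19:-→d20:H5 -> H5
  lookup 77.113.16.1: bits 010011010111000100010 walk d0:-→d1:-→d2:-→d3:H6→d4:-→d5:-→d6:-→d7:-→d8:-→d9:-→d10:-→d11:-→d12:H7→d13:-→d14:-→d15:-→d16:H3→d17:-→d18:-→d19:-→d20:H6→d21:- -> H6
  lookup 77.113.17.106: bits 010011010111000100010 walk d0:-→d1:-→d2:-→d3:H6→d4:-→d5:-→d6:-→d7:-→d8:-→d9:-→d10:-→d11:-→d12:H7→d13:-→d14:-→d15:-→d16:H3→d17:-→d18:-→d19:-→d20:H6→d21:- -> H6
  lookup 233.74.192.156: bits 11101001010010101100 walk d0:-→d1:-→d2:-→d3:-→d4:-→d5:-→d6:-→d7:-→d8:H7→d9:-→d10:-→d11:-→d12:-→d13:-→d14:-→d15:-→d16:-→d17:-→d18:-→d19:-→d20:H5 -> H5
  + 233.74.192.0/20 (H3) depth=20
  + 77.0.0.0/8 (H4) depth=8
  - 233.74.192.0/20 clear@20

== LOOKUPS ==
["H1","H6","H4","H4","H6","H4","no-route","H5","H6","H6","H5"]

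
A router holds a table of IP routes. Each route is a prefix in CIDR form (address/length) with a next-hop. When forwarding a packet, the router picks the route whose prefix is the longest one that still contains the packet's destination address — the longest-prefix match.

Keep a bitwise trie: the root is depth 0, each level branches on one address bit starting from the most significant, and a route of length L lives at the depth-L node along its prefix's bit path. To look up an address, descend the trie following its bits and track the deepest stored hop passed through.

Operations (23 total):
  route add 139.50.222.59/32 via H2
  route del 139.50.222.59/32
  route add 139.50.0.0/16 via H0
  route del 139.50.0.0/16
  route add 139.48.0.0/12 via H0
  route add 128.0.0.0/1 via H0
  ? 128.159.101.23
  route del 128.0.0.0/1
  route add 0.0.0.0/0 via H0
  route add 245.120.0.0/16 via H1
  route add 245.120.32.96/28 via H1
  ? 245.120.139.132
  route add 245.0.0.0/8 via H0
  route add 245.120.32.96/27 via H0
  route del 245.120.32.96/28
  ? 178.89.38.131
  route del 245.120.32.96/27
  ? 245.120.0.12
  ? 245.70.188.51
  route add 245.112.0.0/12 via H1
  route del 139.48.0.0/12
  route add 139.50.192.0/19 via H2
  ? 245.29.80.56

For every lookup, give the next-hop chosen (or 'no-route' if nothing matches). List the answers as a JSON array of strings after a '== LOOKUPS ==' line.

Process each operation:
  + 139.50.222.59/32 (H2) depth=32
  del 139.50.222.59/32 (clear depth 32)
  + 139.50.0.0/16 (H0) depth=16
  del 139.50.0.0/16 (clear depth 16)
  + 139.48.0.0/12 (H0) depth=12
  + 128.0.0.0/1 (H0) depth=1
  Q 128.159.101.23: descend 1000 ; hops seen [H0] ; pick H0
  del 128.0.0.0/1 (clear depth 1)
  + 0.0.0.0/0 (H0) depth=0
  + 245.120.0.0/16 (H1) depth=16
  + 245.120.32.96/28 (H1) depth=28
  Q 245.120.139.132: descend 1111010101111000 ; hops seen [H0,H1] ; pick H1
  + 245.0.0.0/8 (H0) depth=8
  + 245.120.32.96/27 (H0) depth=27
  del 245.120.32.96/28 (clear depth 28)
  Q 178.89.38.131: descend 10 ; hops seen [H0] ; pick H0
  del 245.120.32.96/27 (clear depth 27)
  Q 245.120.0.12: descend 111101010111100000 ; hops seen [H0,H0,H1] ; pick H1
  Q 245.70.188.51: descend 1111010101 ; hops seen [H0,H0] ; pick H0
  + 245.112.0.0/12 (H1) depth=12
  del 139.48.0.0/12 (clear depth 12)
  + 139.50.192.0/19 (H2) depth=19
  Q 245.29.80.56: descend 111101010 ; hops seen [H0,H0] ; pick H0

== LOOKUPS ==
["H0","H1","H0","H1","H0","H0"]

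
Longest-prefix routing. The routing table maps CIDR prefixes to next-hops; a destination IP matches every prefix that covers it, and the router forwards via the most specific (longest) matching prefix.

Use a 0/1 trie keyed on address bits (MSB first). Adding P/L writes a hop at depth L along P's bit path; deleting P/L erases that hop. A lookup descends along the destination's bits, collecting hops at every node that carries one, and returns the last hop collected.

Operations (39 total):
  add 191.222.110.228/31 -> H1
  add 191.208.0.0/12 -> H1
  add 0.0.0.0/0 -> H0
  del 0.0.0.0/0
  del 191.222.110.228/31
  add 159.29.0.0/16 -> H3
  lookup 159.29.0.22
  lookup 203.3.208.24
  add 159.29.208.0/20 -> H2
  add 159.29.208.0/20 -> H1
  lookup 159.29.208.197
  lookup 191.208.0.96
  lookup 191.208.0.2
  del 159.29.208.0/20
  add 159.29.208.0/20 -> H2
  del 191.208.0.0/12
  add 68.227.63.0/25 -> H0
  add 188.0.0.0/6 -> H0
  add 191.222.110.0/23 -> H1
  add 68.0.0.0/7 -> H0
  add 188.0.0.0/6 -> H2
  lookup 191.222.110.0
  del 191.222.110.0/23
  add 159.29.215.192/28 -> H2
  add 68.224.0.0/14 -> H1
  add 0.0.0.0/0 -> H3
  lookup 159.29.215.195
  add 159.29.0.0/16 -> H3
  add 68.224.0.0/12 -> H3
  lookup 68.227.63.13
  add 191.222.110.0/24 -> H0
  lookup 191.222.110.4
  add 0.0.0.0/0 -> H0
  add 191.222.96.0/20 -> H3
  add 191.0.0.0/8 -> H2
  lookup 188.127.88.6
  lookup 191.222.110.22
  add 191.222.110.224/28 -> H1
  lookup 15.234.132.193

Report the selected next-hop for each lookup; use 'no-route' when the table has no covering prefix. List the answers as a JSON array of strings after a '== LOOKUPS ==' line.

Apply in order:
  add 191.222.110.228/31 -> H1 at depth 31
  add 191.208.0.0/12 -> H1 at depth 12
  add 0.0.0.0/0 -> H0 at depth 0
  del 0.0.0.0/0 (clear depth 0)
  del 191.222.110.228/31 (clear depth 31)
  add 159.29.0.0/16 -> H3 at depth 16
  ? 159.29.0.22  path d0:-→d1:-→d2:-→d3:-→d4:-→d5:-→d6:-→d7:-→d8:-→d9:-→d10:-→d11:-→d12:-→d13:-→d14:-→d15:-→d16:H3  best=H3
  ? 203.3.208.24  path d0:-→d1:-  best=no-route
  add 159.29.208.0/20 -> H2 at depth 20
  add 159.29.208.0/20 -> H1 at depth 20
  ? 159.29.208.197  path d0:-→d1:-→d2:-→d3:-→d4:-→d5:-→d6:-→d7:-→d8:-→d9:-→d10:-→d11:-→d12:-→d13:-→d14:-→d15:-→d16:H3→d17:-→d18:-→d19:-→d20:H1  best=H1
  ? 191.208.0.96  path d0:-→d1:-→d2:-→d3:-→d4:-→d5:-→d6:-→d7:-→d8:-→d9:-→d10:-→d11:-→d12:H1  best=H1
  ? 191.208.0.2  path d0:-→d1:-→d2:-→d3:-→d4:-→d5:-→d6:-→d7:-→d8:-→d9:-→d10:-→d11:-→d12:H1  best=H1
  del 159.29.208.0/20 (clear depth 20)
  add 159.29.208.0/20 -> H2 at depth 20
  del 191.208.0.0/12 (clear depth 12)
  add 68.227.63.0/25 -> H0 at depth 25
  add 188.0.0.0/6 -> H0 at depth 6
  add 191.222.110.0/23 -> H1 at depth 23
  add 68.0.0.0/7 -> H0 at depth 7
  add 188.0.0.0/6 -> H2 at depth 6
  ? 191.222.110.0  path d0:-→d1:-→d2:-→d3:-→d4:-→d5:-→d6:H2→d7:-→d8:-→d9:-→d10:-→d11:-→d12:-→d13:-→d14:-→d15:-→d16:-→d17:-→d18:-→d19:-→d20:-→d21:-→d22:-→d23:H1→d24:-  best=H1
  del 191.222.110.0/23 (clear depth 23)
  add 159.29.215.192/28 -> H2 at depth 28
  add 68.224.0.0/14 -> H1 at depth 14
  add 0.0.0.0/0 -> H3 at depth 0
  ? 159.29.215.195  path d0:H3→d1:-→d2:-→d3:-→d4:-→d5:-→d6:-→d7:-→d8:-→d9:-→d10:-→d11:-→d12:-→d13:-→d14:-→d15:-→d16:H3→d17:-→d18:-→d19:-→d20:H2→d21:-→d22:-→d23:-→d24:-→d25:-→d26:-→d27:-→d28:H2  best=H2
  add 159.29.0.0/16 -> H3 at depth 16
  add 68.224.0.0/12 -> H3 at depth 12
  ? 68.227.63.13  path d0:H3→d1:-→d2:-→d3:-→d4:-→d5:-→d6:-→d7:H0→d8:-→d9:-→d10:-→d11:-→d12:H3→d13:-→d14:H1→d15:-→d16:-→d17:-→d18:-→d19:-→d20:-→d21:-→d22:-→d23:-→d24:-→d25:H0  best=H0
  add 191.222.110.0/24 -> H0 at depth 24
  ? 191.222.110.4  path d0:H3→d1:-→d2:-→d3:-→d4:-→d5:-→d6:H2→d7:-→d8:-→d9:-→d10:-→d11:-→d12:-→d13:-→d14:-→d15:-→d16:-→d17:-→d18:-→d19:-→d20:-→d21:-→d22:-→d23:-→d24:H0  best=H0
  add 0.0.0.0/0 -> H0 at depth 0
  add 191.222.96.0/20 -> H3 at depth 20
  add 191.0.0.0/8 -> H2 at depth 8
  ? 188.127.88.6  path d0:H0→d1:-→d2:-→d3:-→d4:-→d5:-→d6:H2  best=H2
  ? 191.222.110.22  path d0:H0→d1:-→d2:-→d3:-→d4:-→d5:-→d6:H2→d7:-→d8:H2→d9:-→d10:-→d11:-→d12:-→d13:-→d14:-→d15:-→d16:-→d17:-→d18:-→d19:-→d20:H3→d21:-→d22:-→d23:-→d24:H0  best=H0
  add 191.222.110.224/28 -> H1 at depth 28
  ? 15.234.132.193  path d0:H0→d1:-  best=H0

== LOOKUPS ==
["H3","no-route","H1","H1","H1","H1","H2","H0","H0","H2","H0","H0"]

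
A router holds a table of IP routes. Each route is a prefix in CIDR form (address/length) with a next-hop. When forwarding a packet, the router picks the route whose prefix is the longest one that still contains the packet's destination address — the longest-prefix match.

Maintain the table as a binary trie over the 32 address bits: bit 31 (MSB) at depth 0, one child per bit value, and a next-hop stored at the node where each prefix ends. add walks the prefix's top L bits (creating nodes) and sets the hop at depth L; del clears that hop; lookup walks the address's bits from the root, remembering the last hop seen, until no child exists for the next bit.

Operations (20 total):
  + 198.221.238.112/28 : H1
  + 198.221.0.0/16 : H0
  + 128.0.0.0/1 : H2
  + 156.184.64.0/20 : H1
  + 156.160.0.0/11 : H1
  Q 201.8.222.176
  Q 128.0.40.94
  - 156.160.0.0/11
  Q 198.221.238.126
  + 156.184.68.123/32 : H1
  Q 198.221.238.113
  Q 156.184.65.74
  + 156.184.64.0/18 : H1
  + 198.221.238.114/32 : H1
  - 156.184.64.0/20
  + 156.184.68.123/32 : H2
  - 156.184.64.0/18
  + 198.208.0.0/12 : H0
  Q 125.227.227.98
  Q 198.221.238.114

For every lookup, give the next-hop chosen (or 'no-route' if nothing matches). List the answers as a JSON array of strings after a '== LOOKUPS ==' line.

Process each operation:
  + 198.221.238.112/28 (H1) depth=28
  + 198.221.0.0/16 (H0) depth=16
  + 128.0.0.0/1 (H2) depth=1
  + 156.184.64.0/20 (H1) depth=20
  + 156.160.0.0/11 (H1) depth=11
  Q 201.8.222.176: descend 1100 ; hops seen [H2] ; pick H2
  Q 128.0.40.94: descend 100 ; hops seen [H2] ; pick H2
  del 156.160.0.0/11 (clear depth 11)
  Q 198.221.238.126: descend 1100011011011101111011100111 ; hops seen [H2,H0,H1] ; pick H1
  + 156.184.68.123/32 (H1) depth=32
  Q 198.221.238.113: descend 1100011011011101111011100111 ; hops seen [H2,H0,H1] ; pick H1
  Q 156.184.65.74: descend 100111001011100001000 ; hops seen [H2,H1] ; pick H1
  + 156.184.64.0/18 (H1) depth=18
  + 198.221.238.114/32 (H1) depth=32
  del 156.184.64.0/20 (clear depth 20)
  + 156.184.68.123/32 (H2) depth=32
  del 156.184.64.0/18 (clear depth 18)
  + 198.208.0.0/12 (H0) depth=12
  Q 125.227.227.98: descend ε ; hops seen [∅] ; pick no-route
  Q 198.221.238.114: descend 11000110110111011110111001110010 ; hops seen [H2,H0,H0,H1,H1] ; pick H1

== LOOKUPS ==
["H2","H2","H1","H1","H1","no-route","H1"]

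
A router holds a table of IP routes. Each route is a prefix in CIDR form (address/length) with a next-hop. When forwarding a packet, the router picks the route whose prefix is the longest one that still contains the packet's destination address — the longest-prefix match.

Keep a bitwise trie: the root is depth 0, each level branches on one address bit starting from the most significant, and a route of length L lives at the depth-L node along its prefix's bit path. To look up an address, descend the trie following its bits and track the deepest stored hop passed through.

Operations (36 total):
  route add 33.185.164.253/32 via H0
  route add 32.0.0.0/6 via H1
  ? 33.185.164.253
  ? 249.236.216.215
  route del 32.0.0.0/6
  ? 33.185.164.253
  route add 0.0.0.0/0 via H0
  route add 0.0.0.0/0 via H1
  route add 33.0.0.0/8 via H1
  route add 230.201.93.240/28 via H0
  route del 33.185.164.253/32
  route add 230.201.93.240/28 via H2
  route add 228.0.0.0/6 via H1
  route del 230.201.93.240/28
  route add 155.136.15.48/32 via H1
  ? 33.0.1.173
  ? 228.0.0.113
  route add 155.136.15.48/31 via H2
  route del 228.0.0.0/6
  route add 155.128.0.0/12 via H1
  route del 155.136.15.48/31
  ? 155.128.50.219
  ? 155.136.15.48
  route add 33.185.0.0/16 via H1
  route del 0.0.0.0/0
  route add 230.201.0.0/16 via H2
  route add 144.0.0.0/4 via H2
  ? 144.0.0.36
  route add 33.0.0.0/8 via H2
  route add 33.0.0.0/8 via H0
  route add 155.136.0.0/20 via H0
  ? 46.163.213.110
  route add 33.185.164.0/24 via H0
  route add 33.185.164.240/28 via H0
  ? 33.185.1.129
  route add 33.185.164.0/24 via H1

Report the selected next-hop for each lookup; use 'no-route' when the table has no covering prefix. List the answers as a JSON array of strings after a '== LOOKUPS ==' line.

Apply in order:
  add 33.185.164.253/32 -> H0 at depth 32
  add 32.0.0.0/6 -> H1 at depth 6
  Q 33.185.164.253: descend 00100001101110011010010011111101 ; hops seen [H1,H0] ; pick H0
  Q 249.236.216.215: descend ε ; hops seen [∅] ; pick no-route
  del 32.0.0.0/6 (clear depth 6)
  Q 33.185.164.253: descend 00100001101110011010010011111101 ; hops seen [H0] ; pick H0
  add 0.0.0.0/0 -> H0 at depth 0
  add 0.0.0.0/0 -> H1 at depth 0
  add 33.0.0.0/8 -> H1 at depth 8
  add 230.201.93.240/28 -> H0 at depth 28
  del 33.185.164.253/32 (clear depth 32)
  add 230.201.93.240/28 -> H2 at depth 28
  add 228.0.0.0/6 -> H1 at depth 6
  del 230.201.93.240/28 (clear depth 28)
  add 155.136.15.48/32 -> H1 at depth 32
  Q 33.0.1.173: descend 00100001 ; hops seen [H1,H1] ; pick H1
  Q 228.0.0.113: descend 111001 ; hops seen [H1,H1] ; pick H1
  add 155.136.15.48/31 -> H2 at depth 31
  del 228.0.0.0/6 (clear depth 6)
  add 155.128.0.0/12 -> H1 at depth 12
  del 155.136.15.48/31 (clear depth 31)
  Q 155.128.50.219: descend 100110111000 ; hops seen [H1,H1] ; pick H1
  Q 155.136.15.48: descend 10011011100010000000111100110000 ; hops seen [H1,H1,H1] ; pick H1
  add 33.185.0.0/16 -> H1 at depth 16
  del 0.0.0.0/0 (clear depth 0)
  add 230.201.0.0/16 -> H2 at depth 16
  add 144.0.0.0/4 -> H2 at depth 4
  Q 144.0.0.36: descend 1001 ; hops seen [H2] ; pick H2
  add 33.0.0.0/8 -> H2 at depth 8
  add 33.0.0.0/8 -> H0 at depth 8
  add 155.136.0.0/20 -> H0 at depth 20
  Q 46.163.213.110: descend 0010 ; hops seen [∅] ; pick no-route
  add 33.185.164.0/24 -> H0 at depth 24
  add 33.185.164.240/28 -> H0 at depth 28
  Q 33.185.1.129: descend 0010000110111001 ; hops seen [H0,H1] ; pick H1
  add 33.185.164.0/24 -> H1 at depth 24

== LOOKUPS ==
["H0","no-route","H0","H1","H1","H1","H1","H2","no-route","H1"]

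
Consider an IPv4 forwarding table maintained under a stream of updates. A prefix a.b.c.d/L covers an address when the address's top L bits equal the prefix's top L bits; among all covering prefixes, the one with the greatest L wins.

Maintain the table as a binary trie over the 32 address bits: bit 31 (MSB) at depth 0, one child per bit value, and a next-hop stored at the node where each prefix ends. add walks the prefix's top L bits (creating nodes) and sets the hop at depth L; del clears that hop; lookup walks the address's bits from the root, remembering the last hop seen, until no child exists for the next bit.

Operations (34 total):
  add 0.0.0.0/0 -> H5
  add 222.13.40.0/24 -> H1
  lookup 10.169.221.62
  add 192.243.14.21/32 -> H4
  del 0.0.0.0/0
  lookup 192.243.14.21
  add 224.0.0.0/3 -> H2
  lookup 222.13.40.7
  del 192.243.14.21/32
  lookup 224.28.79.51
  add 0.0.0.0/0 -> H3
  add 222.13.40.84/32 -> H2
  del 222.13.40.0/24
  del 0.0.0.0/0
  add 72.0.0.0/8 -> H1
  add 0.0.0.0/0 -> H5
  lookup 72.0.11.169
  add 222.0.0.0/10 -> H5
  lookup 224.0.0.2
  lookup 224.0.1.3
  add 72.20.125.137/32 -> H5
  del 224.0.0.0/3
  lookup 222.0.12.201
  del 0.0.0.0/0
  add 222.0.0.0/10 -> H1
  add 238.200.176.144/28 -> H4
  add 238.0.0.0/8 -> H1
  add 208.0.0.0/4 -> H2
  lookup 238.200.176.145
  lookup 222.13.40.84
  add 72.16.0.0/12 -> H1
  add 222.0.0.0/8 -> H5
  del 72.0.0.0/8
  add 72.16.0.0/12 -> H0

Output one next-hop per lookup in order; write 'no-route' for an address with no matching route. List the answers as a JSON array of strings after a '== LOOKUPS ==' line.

Trace:
  add 0.0.0.0/0 -> H5 at depth 0
  add 222.13.40.0/24 -> H1 at depth 24
  lookup 10.169.221.62: bits ε walk d0:H5 -> H5
  add 192.243.14.21/32 -> H4 at depth 32
  - 0.0.0.0/0 clear@0
  lookup 192.243.14.21: bits 11000000111100110000111000010101 walk d0:-→d1:-→d2:-→d3:-→d4:-→d5:-→d6:-→d7:-→d8:-→d9:-→d10:-→d11:-→d12:-→d13:-→d14:-→d15:-→d16:-→d17:-→d18:-→d19:-→d20:-→d21:-→d22:-→d23:-→d24:-→d25:-→d26:-→d27:-→d28:-→d29:-→d30:-→d31:-→d32:H4 -> H4
  add 224.0.0.0/3 -> H2 at depth 3
  lookup 222.13.40.7: bits 110111100000110100101000 walk d0:-→d1:-→d2:-→d3:-→d4:-→d5:-→d6:-→d7:-→d8:-→d9:-→d10:-→d11:-→d12:-→d13:-→d14:-→d15:-→d16:-→d17:-→d18:-→d19:-→d20:-→d21:-→d22:-→d23:-→d24:H1 -> H1
  - 192.243.14.21/32 clear@32
  lookup 224.28.79.51: bits 111 walk d0:-→d1:-→d2:-→d3:H2 -> H2
  add 0.0.0.0/0 -> H3 at depth 0
  add 222.13.40.84/32 -> H2 at depth 32
  - 222.13.40.0/24 clear@24
  - 0.0.0.0/0 clear@0
  add 72.0.0.0/8 -> H1 at depth 8
  add 0.0.0.0/0 -> H5 at depth 0
  lookup 72.0.11.169: bits 01001000 walk d0:H5→d1:-→d2:-→d3:-→d4:-→d5:-→d6:-→d7:-→d8:H1 -> H1
  add 222.0.0.0/10 -> H5 at depth 10
  lookup 224.0.0.2: bits 111 walk d0:H5→d1:-→d2:-→d3:H2 -> H2
  lookup 224.0.1.3: bits 111 walk d0:H5→d1:-→d2:-→d3:H2 -> H2
  add 72.20.125.137/32 -> H5 at depth 32
  - 224.0.0.0/3 clear@3
  lookup 222.0.12.201: bits 110111100000 walk d0:H5→d1:-→d2:-→d3:-→d4:-→d5:-→d6:-→d7:-→d8:-→d9:-→d10:H5→d11:-→d12:- -> H5
  - 0.0.0.0/0 clear@0
  add 222.0.0.0/10 -> H1 at depth 10
  add 238.200.176.144/28 -> H4 at depth 28
  add 238.0.0.0/8 -> H1 at depth 8
  add 208.0.0.0/4 -> H2 at depth 4
  lookup 238.200.176.145: bits 1110111011001000101100001001 walk d0:-→d1:-→d2:-→d3:-→d4:-→d5:-→d6:-→d7:-→d8:H1→d9:-→d10:-→d11:-→d12:-→d13:-→d14:-→d15:-→d16:-→d17:-→d18:-→d19:-→d20:-→d21:-→d22:-→d23:-→d24:-→d25:-→d26:-→d27:-→d28:H4 -> H4
  lookup 222.13.40.84: bits 11011110000011010010100001010100 walk d0:-→d1:-→d2:-→d3:-→d4:H2→d5:-→d6:-→d7:-→d8:-→d9:-→d10:H1→d11:-→d12:-→d13:-→d14:-→d15:-→d16:-→d17:-→d18:-→d19:-→d20:-→d21:-→d22:-→d23:-→d24:-→d25:-→d26:-→d27:-→d28:-→d29:-→d30:-→d31:-→d32:H2 -> H2
  add 72.16.0.0/12 -> H1 at depth 12
  add 222.0.0.0/8 -> H5 at depth 8
  - 72.0.0.0/8 clear@8
  add 72.16.0.0/12 -> H0 at depth 12

== LOOKUPS ==
["H5","H4","H1","H2","H1","H2","H2","H5","H4","H2"]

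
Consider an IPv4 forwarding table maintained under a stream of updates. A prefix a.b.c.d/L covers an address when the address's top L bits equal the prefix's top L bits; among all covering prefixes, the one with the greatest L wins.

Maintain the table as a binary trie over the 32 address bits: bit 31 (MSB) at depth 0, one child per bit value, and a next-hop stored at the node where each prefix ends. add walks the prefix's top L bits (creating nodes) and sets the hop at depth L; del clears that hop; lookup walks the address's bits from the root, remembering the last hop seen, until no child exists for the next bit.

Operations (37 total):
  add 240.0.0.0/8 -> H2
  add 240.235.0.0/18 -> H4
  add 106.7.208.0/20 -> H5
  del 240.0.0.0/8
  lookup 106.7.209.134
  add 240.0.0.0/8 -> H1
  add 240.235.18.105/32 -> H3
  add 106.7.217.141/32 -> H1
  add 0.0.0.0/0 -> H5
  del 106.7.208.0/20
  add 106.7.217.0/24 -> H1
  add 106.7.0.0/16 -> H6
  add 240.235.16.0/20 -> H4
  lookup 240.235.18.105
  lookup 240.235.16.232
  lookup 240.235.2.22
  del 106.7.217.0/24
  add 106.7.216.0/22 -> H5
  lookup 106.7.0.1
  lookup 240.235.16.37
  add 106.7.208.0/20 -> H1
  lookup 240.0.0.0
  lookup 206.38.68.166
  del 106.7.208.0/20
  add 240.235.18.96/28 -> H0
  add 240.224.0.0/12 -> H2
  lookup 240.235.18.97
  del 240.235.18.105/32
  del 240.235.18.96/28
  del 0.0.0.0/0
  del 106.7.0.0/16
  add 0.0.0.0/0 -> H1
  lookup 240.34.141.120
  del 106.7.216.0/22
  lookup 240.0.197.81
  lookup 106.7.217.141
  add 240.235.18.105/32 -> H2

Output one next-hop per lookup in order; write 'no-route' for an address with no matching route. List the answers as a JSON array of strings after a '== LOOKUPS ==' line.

Trace:
  + 240.0.0.0/8 (H2) depth=8
  + 240.235.0.0/18 (H4) depth=18
  + 106.7.208.0/20 (H5) depth=20
  - 240.0.0.0/8 clear@8
  ? 106.7.209.134  path d0:-→d1:-→d2:-→d3:-→d4:-→d5:-→d6:-→d7:-→d8:-→d9:-→d10:-→d11:-→d12:-→d13:-→d14:-→d15:-→d16:-→d17:-→d18:-→d19:-→d20:H5  best=H5
  + 240.0.0.0/8 (H1) depth=8
  + 240.235.18.105/32 (H3) depth=32
  + 106.7.217.141/32 (H1) depth=32
  + 0.0.0.0/0 (H5) depth=0
  - 106.7.208.0/20 clear@20
  + 106.7.217.0/24 (H1) depth=24
  + 106.7.0.0/16 (H6) depth=16
  + 240.235.16.0/20 (H4) depth=20
  ? 240.235.18.105  path d0:H5→d1:-→d2:-→d3:-→d4:-→d5:-→d6:-→d7:-→d8:H1→d9:-→d10:-→d11:-→d12:-→d13:-→d14:-→d15:-→d16:-→d17:-→d18:H4→d19:-→d20:H4→d21:-→d22:-→d23:-→d24:-→d25:-→d26:-→d27:-→d28:-→d29:-→d30:-→d31:-→d32:H3  best=H3
  ? 240.235.16.232  path d0:H5→d1:-→d2:-→d3:-→d4:-→d5:-→d6:-→d7:-→d8:H1→d9:-→d10:-→d11:-→d12:-→d13:-→d14:-→d15:-→d16:-→d17:-→d18:H4→d19:-→d20:H4→d21:-→d22:-  best=H4
  ? 240.235.2.22  path d0:H5→d1:-→d2:-→d3:-→d4:-→d5:-→d6:-→d7:-→d8:H1→d9:-→d10:-→d11:-→d12:-→d13:-→d14:-→d15:-→d16:-→d17:-→d18:H4→d19:-  best=H4
  - 106.7.217.0/24 clear@24
  + 106.7.216.0/22 (H5) depth=22
  ? 106.7.0.1  path d0:H5→d1:-→d2:-→d3:-→d4:-→d5:-→d6:-→d7:-→d8:-→d9:-→d10:-→d11:-→d12:-→d13:-→d14:-→d15:-→d16:H6  best=H6
  ? 240.235.16.37  path d0:H5→d1:-→d2:-→d3:-→d4:-→d5:-→d6:-→d7:-→d8:H1→d9:-→d10:-→d11:-→d12:-→d13:-→d14:-→d15:-→d16:-→d17:-→d18:H4→d19:-→d20:H4→d21:-→d22:-  best=H4
  + 106.7.208.0/20 (H1) depth=20
  ? 240.0.0.0  path d0:H5→d1:-→d2:-→d3:-→d4:-→d5:-→d6:-→d7:-→d8:H1  best=H1
  ? 206.38.68.166  path d0:H5→d1:-→d2:-  best=H5
  - 106.7.208.0/20 clear@20
  + 240.235.18.96/28 (H0) depth=28
  + 240.224.0.0/12 (H2) depth=12
  ? 240.235.18.97  path d0:H5→d1:-→d2:-→d3:-→d4:-→d5:-→d6:-→d7:-→d8:H1→d9:-→d10:-→d11:-→d12:H2→d13:-→d14:-→d15:-→d16:-→d17:-→d18:H4→d19:-→d20:H4→d21:-→d22:-→d23:-→d24:-→d25:-→d26:-→d27:-→d28:H0  best=H0
  - 240.235.18.105/32 clear@32
  - 240.235.18.96/28 clear@28
  - 0.0.0.0/0 clear@0
  - 106.7.0.0/16 clear@16
  + 0.0.0.0/0 (H1) depth=0
  ? 240.34.141.120  path d0:H1→d1:-→d2:-→d3:-→d4:-→d5:-→d6:-→d7:-→d8:H1  best=H1
  - 106.7.216.0/22 clear@22
  ? 240.0.197.81  path d0:H1→d1:-→d2:-→d3:-→d4:-→d5:-→d6:-→d7:-→d8:H1  best=H1
  ? 106.7.217.141  path d0:H1→d1:-→d2:-→d3:-→d4:-→d5:-→d6:-→d7:-→d8:-→d9:-→d10:-→d11:-→d12:-→d13:-→d14:-→d15:-→d16:-→d17:-→d18:-→d19:-→d20:-→d21:-→d22:-→d23:-→d24:-→d25:-→d26:-→d27:-→d28:-→d29:-→d30:-→d31:-→d32:H1  best=H1
  + 240.235.18.105/32 (H2) depth=32

== LOOKUPS ==
["H5","H3","H4","H4","H6","H4","H1","H5","H0","H1","H1","H1"]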